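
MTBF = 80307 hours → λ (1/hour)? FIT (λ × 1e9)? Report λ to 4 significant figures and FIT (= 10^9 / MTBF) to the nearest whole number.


Formula: λ = 1 / MTBF; FIT = λ × 1e9 = 1e9 / MTBF
λ = 1 / 80307 ≈ 1.245e-05 failures/hour
FIT = 1e9 / 80307 ≈ 12452 failures per 1e9 hours (nearest whole number)

λ = 1.245e-05 /h, FIT = 12452


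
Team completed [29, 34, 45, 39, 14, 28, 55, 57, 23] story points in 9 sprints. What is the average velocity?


Formula: Avg velocity = Total points / Number of sprints
Points: [29, 34, 45, 39, 14, 28, 55, 57, 23]
Sum = 29 + 34 + 45 + 39 + 14 + 28 + 55 + 57 + 23 = 324
Avg velocity = 324 / 9 = 36.0 points/sprint

36.0 points/sprint


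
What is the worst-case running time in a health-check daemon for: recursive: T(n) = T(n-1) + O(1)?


Reasoning: linear recursion with constant work per frame
Complexity: O(n)

O(n)


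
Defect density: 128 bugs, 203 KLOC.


Defect density = defects / KLOC
Defect density = 128 / 203
Defect density = 0.631 defects/KLOC

0.631 defects/KLOC


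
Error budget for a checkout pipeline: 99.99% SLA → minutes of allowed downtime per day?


Formula: allowed downtime = period * (100 - SLA) / 100
Period (day) = 1440 minutes
Unavailability fraction = (100 - 99.99) / 100
Allowed downtime = 1440 * (100 - 99.99) / 100
Allowed downtime = 0.144 minutes

0.144 minutes


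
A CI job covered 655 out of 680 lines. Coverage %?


Coverage = covered / total * 100
Coverage = 655 / 680 * 100
Coverage = 96.32%

96.32%


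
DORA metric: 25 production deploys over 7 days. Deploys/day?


Formula: deployments per day = releases / days
= 25 / 7
= 3.571 deploys/day
(equivalently, 25.0 deploys/week)

3.571 deploys/day


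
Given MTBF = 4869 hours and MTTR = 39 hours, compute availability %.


Availability = MTBF / (MTBF + MTTR)
Availability = 4869 / (4869 + 39)
Availability = 4869 / 4908
Availability = 99.2054%

99.2054%


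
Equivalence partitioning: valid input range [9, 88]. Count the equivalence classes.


Valid range: [9, 88]
Class 1: x < 9 — invalid
Class 2: 9 ≤ x ≤ 88 — valid
Class 3: x > 88 — invalid
Total equivalence classes: 3

3 equivalence classes


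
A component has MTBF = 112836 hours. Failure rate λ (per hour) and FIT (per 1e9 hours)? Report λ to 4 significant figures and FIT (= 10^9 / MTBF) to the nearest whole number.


Formula: λ = 1 / MTBF; FIT = λ × 1e9 = 1e9 / MTBF
λ = 1 / 112836 ≈ 8.862e-06 failures/hour
FIT = 1e9 / 112836 ≈ 8862 failures per 1e9 hours (nearest whole number)

λ = 8.862e-06 /h, FIT = 8862


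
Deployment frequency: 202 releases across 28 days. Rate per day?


Formula: deployments per day = releases / days
= 202 / 28
= 7.214 deploys/day
(equivalently, 50.5 deploys/week)

7.214 deploys/day


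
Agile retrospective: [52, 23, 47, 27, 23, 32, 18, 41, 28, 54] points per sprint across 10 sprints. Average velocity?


Formula: Avg velocity = Total points / Number of sprints
Points: [52, 23, 47, 27, 23, 32, 18, 41, 28, 54]
Sum = 52 + 23 + 47 + 27 + 23 + 32 + 18 + 41 + 28 + 54 = 345
Avg velocity = 345 / 10 = 34.5 points/sprint

34.5 points/sprint


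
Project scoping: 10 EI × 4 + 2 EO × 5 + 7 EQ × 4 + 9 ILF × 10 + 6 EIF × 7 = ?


UFP = EI*4 + EO*5 + EQ*4 + ILF*10 + EIF*7
UFP = 10*4 + 2*5 + 7*4 + 9*10 + 6*7
UFP = 40 + 10 + 28 + 90 + 42
UFP = 210

210


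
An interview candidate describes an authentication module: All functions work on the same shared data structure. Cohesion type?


Reasoning: Functions share data
Type: Communicational cohesion

Communicational cohesion


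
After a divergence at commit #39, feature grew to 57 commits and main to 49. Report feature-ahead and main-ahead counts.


Common ancestor: commit #39
feature commits after divergence: 57 - 39 = 18
main commits after divergence: 49 - 39 = 10
feature is 18 commits ahead of main
main is 10 commits ahead of feature

feature ahead: 18, main ahead: 10


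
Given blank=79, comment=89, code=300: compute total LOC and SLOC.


Total LOC = blank + comment + code
Total LOC = 79 + 89 + 300 = 468
SLOC (source only) = code = 300

Total LOC: 468, SLOC: 300


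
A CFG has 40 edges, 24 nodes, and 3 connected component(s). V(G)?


Formula: V(G) = E - N + 2P
V(G) = 40 - 24 + 2*3
V(G) = 16 + 6
V(G) = 22

22


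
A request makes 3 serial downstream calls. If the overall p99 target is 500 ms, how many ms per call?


Formula: per_stage = total_budget / stages
per_stage = 500 / 3
per_stage = 166.67 ms

166.67 ms


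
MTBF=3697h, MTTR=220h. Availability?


Availability = MTBF / (MTBF + MTTR)
Availability = 3697 / (3697 + 220)
Availability = 3697 / 3917
Availability = 94.3835%

94.3835%


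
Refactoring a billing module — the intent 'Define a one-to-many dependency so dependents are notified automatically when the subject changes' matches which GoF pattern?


This matches the Observer pattern

Observer


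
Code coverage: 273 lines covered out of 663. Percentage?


Coverage = covered / total * 100
Coverage = 273 / 663 * 100
Coverage = 41.18%

41.18%


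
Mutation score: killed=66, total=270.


Mutation score = killed / total * 100
Mutation score = 66 / 270 * 100
Mutation score = 24.44%

24.44%


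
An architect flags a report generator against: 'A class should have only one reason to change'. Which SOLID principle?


This describes the Single Responsibility Principle (SRP)

Single Responsibility Principle (SRP)


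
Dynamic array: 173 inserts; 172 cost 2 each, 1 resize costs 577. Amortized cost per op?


Formula: Amortized cost = Total cost / Operations
Total cost = (172 * 2) + (1 * 577)
Total cost = 344 + 577 = 921
Amortized = 921 / 173 = 5.3237

5.3237


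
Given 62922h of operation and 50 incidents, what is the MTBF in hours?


Formula: MTBF = Total operating time / Number of failures
MTBF = 62922 / 50
MTBF = 1258.44 hours

1258.44 hours


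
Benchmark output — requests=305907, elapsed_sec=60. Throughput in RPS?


Formula: throughput = requests / seconds
throughput = 305907 / 60
throughput = 5098.45 requests/second

5098.45 requests/second


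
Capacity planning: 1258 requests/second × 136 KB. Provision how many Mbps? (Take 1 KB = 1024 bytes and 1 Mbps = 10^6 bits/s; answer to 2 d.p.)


Formula: Mbps = payload_bytes * RPS * 8 / 1e6
Payload per request = 136 KB = 136 * 1024 = 139264 bytes
Total bytes/sec = 139264 * 1258 = 175194112
Total bits/sec = 175194112 * 8 = 1401552896
Mbps = 1401552896 / 1e6 = 1401.55

1401.55 Mbps


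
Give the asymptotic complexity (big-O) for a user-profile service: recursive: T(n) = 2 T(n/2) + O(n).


Reasoning: master theorem case 2 (merge-sort recurrence)
Complexity: O(n log n)

O(n log n)


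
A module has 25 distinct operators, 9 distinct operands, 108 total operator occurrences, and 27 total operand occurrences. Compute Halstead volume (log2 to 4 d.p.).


Formula: V = N * log2(η), where N = N1 + N2 and η = η1 + η2
η = 25 + 9 = 34
N = 108 + 27 = 135
log2(34) ≈ 5.0875
V = 135 * 5.0875 = 686.81

686.81


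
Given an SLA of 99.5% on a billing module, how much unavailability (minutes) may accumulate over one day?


Formula: allowed downtime = period * (100 - SLA) / 100
Period (day) = 1440 minutes
Unavailability fraction = (100 - 99.5) / 100
Allowed downtime = 1440 * (100 - 99.5) / 100
Allowed downtime = 7.2 minutes

7.2 minutes


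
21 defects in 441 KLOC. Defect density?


Defect density = defects / KLOC
Defect density = 21 / 441
Defect density = 0.048 defects/KLOC

0.048 defects/KLOC


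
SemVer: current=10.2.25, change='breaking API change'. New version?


Current: 10.2.25
Change category: 'breaking API change' → major bump
SemVer rule: major bump → increment MAJOR, reset MINOR and PATCH to 0
New: 11.0.0

11.0.0


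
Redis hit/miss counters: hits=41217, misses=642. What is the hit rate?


Formula: hit rate = hits / (hits + misses) * 100
hit rate = 41217 / (41217 + 642) * 100
hit rate = 41217 / 41859 * 100
hit rate = 98.47%

98.47%


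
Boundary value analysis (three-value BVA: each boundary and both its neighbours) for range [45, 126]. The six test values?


Range: [45, 126]
Boundaries: just below min, min, min+1, max-1, max, just above max
Values: [44, 45, 46, 125, 126, 127]

[44, 45, 46, 125, 126, 127]


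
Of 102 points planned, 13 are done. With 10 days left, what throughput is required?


Formula: Required rate = Remaining points / Days left
Remaining = 102 - 13 = 89 points
Required rate = 89 / 10 = 8.9 points/day

8.9 points/day


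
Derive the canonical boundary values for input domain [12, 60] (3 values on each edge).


Range: [12, 60]
Boundaries: just below min, min, min+1, max-1, max, just above max
Values: [11, 12, 13, 59, 60, 61]

[11, 12, 13, 59, 60, 61]


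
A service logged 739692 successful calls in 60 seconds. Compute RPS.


Formula: throughput = requests / seconds
throughput = 739692 / 60
throughput = 12328.2 requests/second

12328.2 requests/second


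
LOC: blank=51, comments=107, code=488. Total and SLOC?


Total LOC = blank + comment + code
Total LOC = 51 + 107 + 488 = 646
SLOC (source only) = code = 488

Total LOC: 646, SLOC: 488


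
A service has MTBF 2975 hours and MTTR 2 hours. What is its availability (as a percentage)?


Availability = MTBF / (MTBF + MTTR)
Availability = 2975 / (2975 + 2)
Availability = 2975 / 2977
Availability = 99.9328%

99.9328%


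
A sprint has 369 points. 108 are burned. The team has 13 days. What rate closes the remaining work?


Formula: Required rate = Remaining points / Days left
Remaining = 369 - 108 = 261 points
Required rate = 261 / 13 = 20.08 points/day

20.08 points/day


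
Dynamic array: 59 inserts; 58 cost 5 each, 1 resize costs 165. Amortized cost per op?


Formula: Amortized cost = Total cost / Operations
Total cost = (58 * 5) + (1 * 165)
Total cost = 290 + 165 = 455
Amortized = 455 / 59 = 7.7119

7.7119


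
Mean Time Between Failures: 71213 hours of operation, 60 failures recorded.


Formula: MTBF = Total operating time / Number of failures
MTBF = 71213 / 60
MTBF = 1186.88 hours

1186.88 hours


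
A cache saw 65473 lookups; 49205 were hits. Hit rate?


Formula: hit rate = hits / (hits + misses) * 100
hit rate = 49205 / (49205 + 16268) * 100
hit rate = 49205 / 65473 * 100
hit rate = 75.15%

75.15%


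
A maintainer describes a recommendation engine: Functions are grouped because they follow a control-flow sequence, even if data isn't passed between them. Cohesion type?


Reasoning: Grouped by order of execution within a routine, not by data flow
Type: Procedural cohesion

Procedural cohesion


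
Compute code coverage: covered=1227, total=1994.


Coverage = covered / total * 100
Coverage = 1227 / 1994 * 100
Coverage = 61.53%

61.53%


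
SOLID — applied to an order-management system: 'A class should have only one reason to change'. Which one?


This describes the Single Responsibility Principle (SRP)

Single Responsibility Principle (SRP)


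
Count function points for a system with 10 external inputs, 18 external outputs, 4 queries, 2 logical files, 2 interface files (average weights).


UFP = EI*4 + EO*5 + EQ*4 + ILF*10 + EIF*7
UFP = 10*4 + 18*5 + 4*4 + 2*10 + 2*7
UFP = 40 + 90 + 16 + 20 + 14
UFP = 180

180


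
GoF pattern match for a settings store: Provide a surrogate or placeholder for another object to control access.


This matches the Proxy pattern

Proxy


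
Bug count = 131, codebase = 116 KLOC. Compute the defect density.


Defect density = defects / KLOC
Defect density = 131 / 116
Defect density = 1.129 defects/KLOC

1.129 defects/KLOC


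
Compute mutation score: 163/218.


Mutation score = killed / total * 100
Mutation score = 163 / 218 * 100
Mutation score = 74.77%

74.77%


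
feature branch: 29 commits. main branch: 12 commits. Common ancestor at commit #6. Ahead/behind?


Common ancestor: commit #6
feature commits after divergence: 29 - 6 = 23
main commits after divergence: 12 - 6 = 6
feature is 23 commits ahead of main
main is 6 commits ahead of feature

feature ahead: 23, main ahead: 6


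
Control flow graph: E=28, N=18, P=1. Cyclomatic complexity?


Formula: V(G) = E - N + 2P
V(G) = 28 - 18 + 2*1
V(G) = 10 + 2
V(G) = 12

12


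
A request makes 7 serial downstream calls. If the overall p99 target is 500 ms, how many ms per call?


Formula: per_stage = total_budget / stages
per_stage = 500 / 7
per_stage = 71.43 ms

71.43 ms


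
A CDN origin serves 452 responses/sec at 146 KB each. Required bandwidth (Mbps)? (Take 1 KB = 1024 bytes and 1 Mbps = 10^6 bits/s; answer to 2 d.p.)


Formula: Mbps = payload_bytes * RPS * 8 / 1e6
Payload per request = 146 KB = 146 * 1024 = 149504 bytes
Total bytes/sec = 149504 * 452 = 67575808
Total bits/sec = 67575808 * 8 = 540606464
Mbps = 540606464 / 1e6 = 540.61

540.61 Mbps


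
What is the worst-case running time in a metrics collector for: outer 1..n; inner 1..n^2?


Reasoning: n times n^2
Complexity: O(n^3)

O(n^3)


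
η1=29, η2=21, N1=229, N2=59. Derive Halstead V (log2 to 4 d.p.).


Formula: V = N * log2(η), where N = N1 + N2 and η = η1 + η2
η = 29 + 21 = 50
N = 229 + 59 = 288
log2(50) ≈ 5.6439
V = 288 * 5.6439 = 1625.44

1625.44


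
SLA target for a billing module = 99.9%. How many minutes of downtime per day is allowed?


Formula: allowed downtime = period * (100 - SLA) / 100
Period (day) = 1440 minutes
Unavailability fraction = (100 - 99.9) / 100
Allowed downtime = 1440 * (100 - 99.9) / 100
Allowed downtime = 1.44 minutes

1.44 minutes


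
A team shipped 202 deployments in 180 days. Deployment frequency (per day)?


Formula: deployments per day = releases / days
= 202 / 180
= 1.122 deploys/day
(equivalently, 7.86 deploys/week)

1.122 deploys/day


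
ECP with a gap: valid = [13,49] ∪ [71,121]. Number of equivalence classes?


Valid ranges: [13,49] and [71,121]
Class 1: x < 13 — invalid
Class 2: 13 ≤ x ≤ 49 — valid
Class 3: 49 < x < 71 — invalid (gap between ranges)
Class 4: 71 ≤ x ≤ 121 — valid
Class 5: x > 121 — invalid
Total equivalence classes: 5

5 equivalence classes


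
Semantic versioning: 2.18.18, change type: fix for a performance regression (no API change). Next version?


Current: 2.18.18
Change category: 'fix for a performance regression (no API change)' → patch bump
SemVer rule: patch bump → increment PATCH (MAJOR and MINOR unchanged)
New: 2.18.19

2.18.19


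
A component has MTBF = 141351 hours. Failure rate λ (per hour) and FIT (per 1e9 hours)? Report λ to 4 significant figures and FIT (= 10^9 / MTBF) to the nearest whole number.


Formula: λ = 1 / MTBF; FIT = λ × 1e9 = 1e9 / MTBF
λ = 1 / 141351 ≈ 7.075e-06 failures/hour
FIT = 1e9 / 141351 ≈ 7075 failures per 1e9 hours (nearest whole number)

λ = 7.075e-06 /h, FIT = 7075


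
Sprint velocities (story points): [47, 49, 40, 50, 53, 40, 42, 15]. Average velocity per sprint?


Formula: Avg velocity = Total points / Number of sprints
Points: [47, 49, 40, 50, 53, 40, 42, 15]
Sum = 47 + 49 + 40 + 50 + 53 + 40 + 42 + 15 = 336
Avg velocity = 336 / 8 = 42.0 points/sprint

42.0 points/sprint


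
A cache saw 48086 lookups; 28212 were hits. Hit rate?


Formula: hit rate = hits / (hits + misses) * 100
hit rate = 28212 / (28212 + 19874) * 100
hit rate = 28212 / 48086 * 100
hit rate = 58.67%

58.67%


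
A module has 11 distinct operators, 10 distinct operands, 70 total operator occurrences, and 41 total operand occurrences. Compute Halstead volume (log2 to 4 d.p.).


Formula: V = N * log2(η), where N = N1 + N2 and η = η1 + η2
η = 11 + 10 = 21
N = 70 + 41 = 111
log2(21) ≈ 4.3923
V = 111 * 4.3923 = 487.55

487.55


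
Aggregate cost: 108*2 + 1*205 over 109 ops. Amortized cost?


Formula: Amortized cost = Total cost / Operations
Total cost = (108 * 2) + (1 * 205)
Total cost = 216 + 205 = 421
Amortized = 421 / 109 = 3.8624

3.8624


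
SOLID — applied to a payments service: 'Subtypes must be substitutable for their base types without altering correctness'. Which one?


This describes the Liskov Substitution Principle (LSP)

Liskov Substitution Principle (LSP)


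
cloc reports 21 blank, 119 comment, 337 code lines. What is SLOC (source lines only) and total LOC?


Total LOC = blank + comment + code
Total LOC = 21 + 119 + 337 = 477
SLOC (source only) = code = 337

Total LOC: 477, SLOC: 337


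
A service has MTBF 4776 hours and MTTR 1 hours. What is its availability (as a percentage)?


Availability = MTBF / (MTBF + MTTR)
Availability = 4776 / (4776 + 1)
Availability = 4776 / 4777
Availability = 99.9791%

99.9791%


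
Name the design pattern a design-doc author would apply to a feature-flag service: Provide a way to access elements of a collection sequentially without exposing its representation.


This matches the Iterator pattern

Iterator


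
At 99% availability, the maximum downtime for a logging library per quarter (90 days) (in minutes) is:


Formula: allowed downtime = period * (100 - SLA) / 100
Period (quarter (90 days)) = 129600 minutes
Unavailability fraction = (100 - 99.0) / 100
Allowed downtime = 129600 * (100 - 99.0) / 100
Allowed downtime = 1296.0 minutes

1296.0 minutes


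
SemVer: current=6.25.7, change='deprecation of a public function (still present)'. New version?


Current: 6.25.7
Change category: 'deprecation of a public function (still present)' → minor bump
SemVer rule: minor bump → increment MINOR, reset PATCH to 0 (MAJOR unchanged)
New: 6.26.0

6.26.0


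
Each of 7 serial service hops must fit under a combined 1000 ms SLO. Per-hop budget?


Formula: per_stage = total_budget / stages
per_stage = 1000 / 7
per_stage = 142.86 ms

142.86 ms


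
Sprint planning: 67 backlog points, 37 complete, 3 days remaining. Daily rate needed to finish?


Formula: Required rate = Remaining points / Days left
Remaining = 67 - 37 = 30 points
Required rate = 30 / 3 = 10.0 points/day

10.0 points/day


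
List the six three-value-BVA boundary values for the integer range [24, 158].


Range: [24, 158]
Boundaries: just below min, min, min+1, max-1, max, just above max
Values: [23, 24, 25, 157, 158, 159]

[23, 24, 25, 157, 158, 159]


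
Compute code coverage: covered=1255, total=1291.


Coverage = covered / total * 100
Coverage = 1255 / 1291 * 100
Coverage = 97.21%

97.21%


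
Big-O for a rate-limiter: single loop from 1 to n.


Reasoning: one pass through n items
Complexity: O(n)

O(n)


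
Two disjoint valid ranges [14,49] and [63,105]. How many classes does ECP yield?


Valid ranges: [14,49] and [63,105]
Class 1: x < 14 — invalid
Class 2: 14 ≤ x ≤ 49 — valid
Class 3: 49 < x < 63 — invalid (gap between ranges)
Class 4: 63 ≤ x ≤ 105 — valid
Class 5: x > 105 — invalid
Total equivalence classes: 5

5 equivalence classes


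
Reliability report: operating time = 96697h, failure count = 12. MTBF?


Formula: MTBF = Total operating time / Number of failures
MTBF = 96697 / 12
MTBF = 8058.08 hours

8058.08 hours


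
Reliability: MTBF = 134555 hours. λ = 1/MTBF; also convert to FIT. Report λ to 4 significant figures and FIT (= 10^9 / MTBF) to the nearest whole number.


Formula: λ = 1 / MTBF; FIT = λ × 1e9 = 1e9 / MTBF
λ = 1 / 134555 ≈ 7.432e-06 failures/hour
FIT = 1e9 / 134555 ≈ 7432 failures per 1e9 hours (nearest whole number)

λ = 7.432e-06 /h, FIT = 7432


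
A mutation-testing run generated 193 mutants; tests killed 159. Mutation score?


Mutation score = killed / total * 100
Mutation score = 159 / 193 * 100
Mutation score = 82.38%

82.38%


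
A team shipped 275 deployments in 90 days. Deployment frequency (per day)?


Formula: deployments per day = releases / days
= 275 / 90
= 3.056 deploys/day
(equivalently, 21.39 deploys/week)

3.056 deploys/day


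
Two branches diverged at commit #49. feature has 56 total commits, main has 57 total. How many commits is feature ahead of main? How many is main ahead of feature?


Common ancestor: commit #49
feature commits after divergence: 56 - 49 = 7
main commits after divergence: 57 - 49 = 8
feature is 7 commits ahead of main
main is 8 commits ahead of feature

feature ahead: 7, main ahead: 8


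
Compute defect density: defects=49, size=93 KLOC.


Defect density = defects / KLOC
Defect density = 49 / 93
Defect density = 0.527 defects/KLOC

0.527 defects/KLOC


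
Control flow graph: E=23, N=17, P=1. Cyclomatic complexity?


Formula: V(G) = E - N + 2P
V(G) = 23 - 17 + 2*1
V(G) = 6 + 2
V(G) = 8

8


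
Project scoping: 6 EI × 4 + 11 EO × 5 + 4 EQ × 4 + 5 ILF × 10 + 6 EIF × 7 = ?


UFP = EI*4 + EO*5 + EQ*4 + ILF*10 + EIF*7
UFP = 6*4 + 11*5 + 4*4 + 5*10 + 6*7
UFP = 24 + 55 + 16 + 50 + 42
UFP = 187

187


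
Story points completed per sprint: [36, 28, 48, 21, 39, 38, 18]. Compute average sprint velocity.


Formula: Avg velocity = Total points / Number of sprints
Points: [36, 28, 48, 21, 39, 38, 18]
Sum = 36 + 28 + 48 + 21 + 39 + 38 + 18 = 228
Avg velocity = 228 / 7 = 32.57 points/sprint

32.57 points/sprint


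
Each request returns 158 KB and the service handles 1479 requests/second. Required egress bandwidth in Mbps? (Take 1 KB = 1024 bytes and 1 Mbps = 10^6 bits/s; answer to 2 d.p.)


Formula: Mbps = payload_bytes * RPS * 8 / 1e6
Payload per request = 158 KB = 158 * 1024 = 161792 bytes
Total bytes/sec = 161792 * 1479 = 239290368
Total bits/sec = 239290368 * 8 = 1914322944
Mbps = 1914322944 / 1e6 = 1914.32

1914.32 Mbps


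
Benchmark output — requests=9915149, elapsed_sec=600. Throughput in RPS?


Formula: throughput = requests / seconds
throughput = 9915149 / 600
throughput = 16525.25 requests/second

16525.25 requests/second


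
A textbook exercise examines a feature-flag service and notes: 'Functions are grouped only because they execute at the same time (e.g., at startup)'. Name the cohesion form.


Reasoning: Related by timing only
Type: Temporal cohesion

Temporal cohesion


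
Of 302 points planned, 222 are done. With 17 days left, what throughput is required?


Formula: Required rate = Remaining points / Days left
Remaining = 302 - 222 = 80 points
Required rate = 80 / 17 = 4.71 points/day

4.71 points/day


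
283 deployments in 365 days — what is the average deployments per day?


Formula: deployments per day = releases / days
= 283 / 365
= 0.775 deploys/day
(equivalently, 5.43 deploys/week)

0.775 deploys/day


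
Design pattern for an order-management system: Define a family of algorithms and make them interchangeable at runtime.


This matches the Strategy pattern

Strategy


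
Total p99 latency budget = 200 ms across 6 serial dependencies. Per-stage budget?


Formula: per_stage = total_budget / stages
per_stage = 200 / 6
per_stage = 33.33 ms

33.33 ms


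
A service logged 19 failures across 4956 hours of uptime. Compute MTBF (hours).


Formula: MTBF = Total operating time / Number of failures
MTBF = 4956 / 19
MTBF = 260.84 hours

260.84 hours


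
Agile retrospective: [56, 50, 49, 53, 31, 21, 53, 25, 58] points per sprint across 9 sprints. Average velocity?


Formula: Avg velocity = Total points / Number of sprints
Points: [56, 50, 49, 53, 31, 21, 53, 25, 58]
Sum = 56 + 50 + 49 + 53 + 31 + 21 + 53 + 25 + 58 = 396
Avg velocity = 396 / 9 = 44.0 points/sprint

44.0 points/sprint


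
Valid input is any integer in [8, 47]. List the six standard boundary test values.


Range: [8, 47]
Boundaries: just below min, min, min+1, max-1, max, just above max
Values: [7, 8, 9, 46, 47, 48]

[7, 8, 9, 46, 47, 48]


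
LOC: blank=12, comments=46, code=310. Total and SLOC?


Total LOC = blank + comment + code
Total LOC = 12 + 46 + 310 = 368
SLOC (source only) = code = 310

Total LOC: 368, SLOC: 310


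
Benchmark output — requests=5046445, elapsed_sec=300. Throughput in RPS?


Formula: throughput = requests / seconds
throughput = 5046445 / 300
throughput = 16821.48 requests/second

16821.48 requests/second


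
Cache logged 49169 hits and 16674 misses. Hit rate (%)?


Formula: hit rate = hits / (hits + misses) * 100
hit rate = 49169 / (49169 + 16674) * 100
hit rate = 49169 / 65843 * 100
hit rate = 74.68%

74.68%


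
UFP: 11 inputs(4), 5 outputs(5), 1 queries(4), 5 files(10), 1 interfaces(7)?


UFP = EI*4 + EO*5 + EQ*4 + ILF*10 + EIF*7
UFP = 11*4 + 5*5 + 1*4 + 5*10 + 1*7
UFP = 44 + 25 + 4 + 50 + 7
UFP = 130

130


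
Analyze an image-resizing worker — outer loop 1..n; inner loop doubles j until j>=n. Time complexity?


Reasoning: linear outer times logarithmic inner
Complexity: O(n log n)

O(n log n)


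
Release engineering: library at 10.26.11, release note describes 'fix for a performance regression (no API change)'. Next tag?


Current: 10.26.11
Change category: 'fix for a performance regression (no API change)' → patch bump
SemVer rule: patch bump → increment PATCH (MAJOR and MINOR unchanged)
New: 10.26.12

10.26.12


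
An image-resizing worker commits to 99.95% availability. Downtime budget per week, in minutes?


Formula: allowed downtime = period * (100 - SLA) / 100
Period (week) = 10080 minutes
Unavailability fraction = (100 - 99.95) / 100
Allowed downtime = 10080 * (100 - 99.95) / 100
Allowed downtime = 5.04 minutes

5.04 minutes


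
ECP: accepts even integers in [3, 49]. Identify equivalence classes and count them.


Constraint: even integers in [3, 49]
Class 1: x < 3 — out-of-range invalid
Class 2: x in [3,49] but odd — wrong type invalid
Class 3: x in [3,49] and even — valid
Class 4: x > 49 — out-of-range invalid
Total equivalence classes: 4

4 equivalence classes


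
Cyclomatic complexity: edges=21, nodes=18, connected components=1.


Formula: V(G) = E - N + 2P
V(G) = 21 - 18 + 2*1
V(G) = 3 + 2
V(G) = 5

5


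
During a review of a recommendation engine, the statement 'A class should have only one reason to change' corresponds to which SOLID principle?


This describes the Single Responsibility Principle (SRP)

Single Responsibility Principle (SRP)


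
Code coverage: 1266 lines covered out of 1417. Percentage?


Coverage = covered / total * 100
Coverage = 1266 / 1417 * 100
Coverage = 89.34%

89.34%


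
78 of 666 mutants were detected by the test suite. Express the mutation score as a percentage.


Mutation score = killed / total * 100
Mutation score = 78 / 666 * 100
Mutation score = 11.71%

11.71%


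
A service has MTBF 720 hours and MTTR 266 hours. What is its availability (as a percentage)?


Availability = MTBF / (MTBF + MTTR)
Availability = 720 / (720 + 266)
Availability = 720 / 986
Availability = 73.0223%

73.0223%


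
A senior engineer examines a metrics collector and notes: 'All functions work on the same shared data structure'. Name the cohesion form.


Reasoning: Functions share data
Type: Communicational cohesion

Communicational cohesion


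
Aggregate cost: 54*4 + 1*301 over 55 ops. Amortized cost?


Formula: Amortized cost = Total cost / Operations
Total cost = (54 * 4) + (1 * 301)
Total cost = 216 + 301 = 517
Amortized = 517 / 55 = 9.4

9.4


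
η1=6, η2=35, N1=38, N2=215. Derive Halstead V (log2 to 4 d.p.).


Formula: V = N * log2(η), where N = N1 + N2 and η = η1 + η2
η = 6 + 35 = 41
N = 38 + 215 = 253
log2(41) ≈ 5.3576
V = 253 * 5.3576 = 1355.47

1355.47


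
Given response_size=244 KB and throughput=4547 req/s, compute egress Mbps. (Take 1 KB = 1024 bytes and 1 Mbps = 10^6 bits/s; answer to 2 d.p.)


Formula: Mbps = payload_bytes * RPS * 8 / 1e6
Payload per request = 244 KB = 244 * 1024 = 249856 bytes
Total bytes/sec = 249856 * 4547 = 1136095232
Total bits/sec = 1136095232 * 8 = 9088761856
Mbps = 9088761856 / 1e6 = 9088.76

9088.76 Mbps


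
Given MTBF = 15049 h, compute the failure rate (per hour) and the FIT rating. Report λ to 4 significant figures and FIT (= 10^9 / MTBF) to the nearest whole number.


Formula: λ = 1 / MTBF; FIT = λ × 1e9 = 1e9 / MTBF
λ = 1 / 15049 ≈ 6.645e-05 failures/hour
FIT = 1e9 / 15049 ≈ 66450 failures per 1e9 hours (nearest whole number)

λ = 6.645e-05 /h, FIT = 66450


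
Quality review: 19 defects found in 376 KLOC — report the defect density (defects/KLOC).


Defect density = defects / KLOC
Defect density = 19 / 376
Defect density = 0.051 defects/KLOC

0.051 defects/KLOC


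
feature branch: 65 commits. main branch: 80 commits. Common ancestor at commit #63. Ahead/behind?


Common ancestor: commit #63
feature commits after divergence: 65 - 63 = 2
main commits after divergence: 80 - 63 = 17
feature is 2 commits ahead of main
main is 17 commits ahead of feature

feature ahead: 2, main ahead: 17


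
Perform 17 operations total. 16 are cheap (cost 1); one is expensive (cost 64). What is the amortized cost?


Formula: Amortized cost = Total cost / Operations
Total cost = (16 * 1) + (1 * 64)
Total cost = 16 + 64 = 80
Amortized = 80 / 17 = 4.7059

4.7059


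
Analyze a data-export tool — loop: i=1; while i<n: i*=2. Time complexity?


Reasoning: i doubles each step so iterations are log2(n)
Complexity: O(log n)

O(log n)


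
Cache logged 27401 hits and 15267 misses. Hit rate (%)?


Formula: hit rate = hits / (hits + misses) * 100
hit rate = 27401 / (27401 + 15267) * 100
hit rate = 27401 / 42668 * 100
hit rate = 64.22%

64.22%


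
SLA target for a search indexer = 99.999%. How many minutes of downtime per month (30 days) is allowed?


Formula: allowed downtime = period * (100 - SLA) / 100
Period (month (30 days)) = 43200 minutes
Unavailability fraction = (100 - 99.999) / 100
Allowed downtime = 43200 * (100 - 99.999) / 100
Allowed downtime = 0.432 minutes

0.432 minutes


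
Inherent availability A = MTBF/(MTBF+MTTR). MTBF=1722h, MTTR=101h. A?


Availability = MTBF / (MTBF + MTTR)
Availability = 1722 / (1722 + 101)
Availability = 1722 / 1823
Availability = 94.4597%

94.4597%


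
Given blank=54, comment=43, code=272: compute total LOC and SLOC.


Total LOC = blank + comment + code
Total LOC = 54 + 43 + 272 = 369
SLOC (source only) = code = 272

Total LOC: 369, SLOC: 272


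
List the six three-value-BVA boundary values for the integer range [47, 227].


Range: [47, 227]
Boundaries: just below min, min, min+1, max-1, max, just above max
Values: [46, 47, 48, 226, 227, 228]

[46, 47, 48, 226, 227, 228]


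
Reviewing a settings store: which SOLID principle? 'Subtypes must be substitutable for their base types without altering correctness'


This describes the Liskov Substitution Principle (LSP)

Liskov Substitution Principle (LSP)


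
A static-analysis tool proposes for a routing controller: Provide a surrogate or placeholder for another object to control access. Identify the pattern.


This matches the Proxy pattern

Proxy


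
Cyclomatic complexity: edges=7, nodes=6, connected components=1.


Formula: V(G) = E - N + 2P
V(G) = 7 - 6 + 2*1
V(G) = 1 + 2
V(G) = 3

3


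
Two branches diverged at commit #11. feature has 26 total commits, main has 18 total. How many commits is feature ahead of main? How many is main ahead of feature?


Common ancestor: commit #11
feature commits after divergence: 26 - 11 = 15
main commits after divergence: 18 - 11 = 7
feature is 15 commits ahead of main
main is 7 commits ahead of feature

feature ahead: 15, main ahead: 7


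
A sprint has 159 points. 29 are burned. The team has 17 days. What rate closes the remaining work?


Formula: Required rate = Remaining points / Days left
Remaining = 159 - 29 = 130 points
Required rate = 130 / 17 = 7.65 points/day

7.65 points/day


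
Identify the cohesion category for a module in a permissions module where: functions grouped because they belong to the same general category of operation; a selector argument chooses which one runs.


Reasoning: Grouped by category of activity, not by data or sequence
Type: Logical cohesion

Logical cohesion


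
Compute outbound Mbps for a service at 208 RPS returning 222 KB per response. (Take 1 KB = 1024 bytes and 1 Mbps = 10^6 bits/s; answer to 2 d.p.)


Formula: Mbps = payload_bytes * RPS * 8 / 1e6
Payload per request = 222 KB = 222 * 1024 = 227328 bytes
Total bytes/sec = 227328 * 208 = 47284224
Total bits/sec = 47284224 * 8 = 378273792
Mbps = 378273792 / 1e6 = 378.27

378.27 Mbps


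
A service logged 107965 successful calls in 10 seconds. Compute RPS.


Formula: throughput = requests / seconds
throughput = 107965 / 10
throughput = 10796.5 requests/second

10796.5 requests/second


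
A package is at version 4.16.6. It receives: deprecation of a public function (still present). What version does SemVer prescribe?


Current: 4.16.6
Change category: 'deprecation of a public function (still present)' → minor bump
SemVer rule: minor bump → increment MINOR, reset PATCH to 0 (MAJOR unchanged)
New: 4.17.0

4.17.0


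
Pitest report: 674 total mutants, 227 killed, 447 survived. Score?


Mutation score = killed / total * 100
Mutation score = 227 / 674 * 100
Mutation score = 33.68%

33.68%


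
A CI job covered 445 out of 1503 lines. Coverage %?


Coverage = covered / total * 100
Coverage = 445 / 1503 * 100
Coverage = 29.61%

29.61%


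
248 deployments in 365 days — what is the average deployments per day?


Formula: deployments per day = releases / days
= 248 / 365
= 0.679 deploys/day
(equivalently, 4.76 deploys/week)

0.679 deploys/day


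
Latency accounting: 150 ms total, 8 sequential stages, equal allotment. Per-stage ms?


Formula: per_stage = total_budget / stages
per_stage = 150 / 8
per_stage = 18.75 ms

18.75 ms


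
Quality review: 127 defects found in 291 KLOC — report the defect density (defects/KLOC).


Defect density = defects / KLOC
Defect density = 127 / 291
Defect density = 0.436 defects/KLOC

0.436 defects/KLOC


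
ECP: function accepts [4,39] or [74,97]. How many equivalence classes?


Valid ranges: [4,39] and [74,97]
Class 1: x < 4 — invalid
Class 2: 4 ≤ x ≤ 39 — valid
Class 3: 39 < x < 74 — invalid (gap between ranges)
Class 4: 74 ≤ x ≤ 97 — valid
Class 5: x > 97 — invalid
Total equivalence classes: 5

5 equivalence classes


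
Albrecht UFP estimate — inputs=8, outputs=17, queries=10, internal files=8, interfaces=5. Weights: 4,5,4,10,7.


UFP = EI*4 + EO*5 + EQ*4 + ILF*10 + EIF*7
UFP = 8*4 + 17*5 + 10*4 + 8*10 + 5*7
UFP = 32 + 85 + 40 + 80 + 35
UFP = 272

272


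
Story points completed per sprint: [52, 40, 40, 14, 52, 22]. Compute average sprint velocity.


Formula: Avg velocity = Total points / Number of sprints
Points: [52, 40, 40, 14, 52, 22]
Sum = 52 + 40 + 40 + 14 + 52 + 22 = 220
Avg velocity = 220 / 6 = 36.67 points/sprint

36.67 points/sprint


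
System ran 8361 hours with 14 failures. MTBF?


Formula: MTBF = Total operating time / Number of failures
MTBF = 8361 / 14
MTBF = 597.21 hours

597.21 hours


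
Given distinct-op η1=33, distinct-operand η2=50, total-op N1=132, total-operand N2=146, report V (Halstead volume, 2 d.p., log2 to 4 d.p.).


Formula: V = N * log2(η), where N = N1 + N2 and η = η1 + η2
η = 33 + 50 = 83
N = 132 + 146 = 278
log2(83) ≈ 6.3750
V = 278 * 6.3750 = 1772.25

1772.25


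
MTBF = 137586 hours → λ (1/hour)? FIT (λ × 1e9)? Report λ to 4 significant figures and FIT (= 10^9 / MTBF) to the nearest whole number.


Formula: λ = 1 / MTBF; FIT = λ × 1e9 = 1e9 / MTBF
λ = 1 / 137586 ≈ 7.268e-06 failures/hour
FIT = 1e9 / 137586 ≈ 7268 failures per 1e9 hours (nearest whole number)

λ = 7.268e-06 /h, FIT = 7268


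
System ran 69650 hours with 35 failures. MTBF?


Formula: MTBF = Total operating time / Number of failures
MTBF = 69650 / 35
MTBF = 1990.0 hours

1990.0 hours


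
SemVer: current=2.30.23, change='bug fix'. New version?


Current: 2.30.23
Change category: 'bug fix' → patch bump
SemVer rule: patch bump → increment PATCH (MAJOR and MINOR unchanged)
New: 2.30.24

2.30.24


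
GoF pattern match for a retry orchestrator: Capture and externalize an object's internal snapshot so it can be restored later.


This matches the Memento pattern

Memento


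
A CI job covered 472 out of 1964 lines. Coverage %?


Coverage = covered / total * 100
Coverage = 472 / 1964 * 100
Coverage = 24.03%

24.03%


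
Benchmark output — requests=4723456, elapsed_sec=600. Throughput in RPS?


Formula: throughput = requests / seconds
throughput = 4723456 / 600
throughput = 7872.43 requests/second

7872.43 requests/second


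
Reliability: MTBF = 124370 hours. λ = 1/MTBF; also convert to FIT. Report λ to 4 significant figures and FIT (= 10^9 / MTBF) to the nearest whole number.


Formula: λ = 1 / MTBF; FIT = λ × 1e9 = 1e9 / MTBF
λ = 1 / 124370 ≈ 8.041e-06 failures/hour
FIT = 1e9 / 124370 ≈ 8041 failures per 1e9 hours (nearest whole number)

λ = 8.041e-06 /h, FIT = 8041


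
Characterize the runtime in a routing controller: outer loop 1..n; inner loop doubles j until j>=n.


Reasoning: linear outer times logarithmic inner
Complexity: O(n log n)

O(n log n)


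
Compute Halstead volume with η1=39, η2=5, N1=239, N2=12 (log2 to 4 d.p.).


Formula: V = N * log2(η), where N = N1 + N2 and η = η1 + η2
η = 39 + 5 = 44
N = 239 + 12 = 251
log2(44) ≈ 5.4594
V = 251 * 5.4594 = 1370.31

1370.31


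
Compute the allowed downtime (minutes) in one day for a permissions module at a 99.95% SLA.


Formula: allowed downtime = period * (100 - SLA) / 100
Period (day) = 1440 minutes
Unavailability fraction = (100 - 99.95) / 100
Allowed downtime = 1440 * (100 - 99.95) / 100
Allowed downtime = 0.72 minutes

0.72 minutes


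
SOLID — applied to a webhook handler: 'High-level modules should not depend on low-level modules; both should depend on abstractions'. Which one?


This describes the Dependency Inversion Principle (DIP)

Dependency Inversion Principle (DIP)


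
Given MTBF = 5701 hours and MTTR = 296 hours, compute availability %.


Availability = MTBF / (MTBF + MTTR)
Availability = 5701 / (5701 + 296)
Availability = 5701 / 5997
Availability = 95.0642%

95.0642%


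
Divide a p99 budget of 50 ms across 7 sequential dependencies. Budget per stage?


Formula: per_stage = total_budget / stages
per_stage = 50 / 7
per_stage = 7.14 ms

7.14 ms


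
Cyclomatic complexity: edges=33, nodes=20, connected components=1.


Formula: V(G) = E - N + 2P
V(G) = 33 - 20 + 2*1
V(G) = 13 + 2
V(G) = 15

15


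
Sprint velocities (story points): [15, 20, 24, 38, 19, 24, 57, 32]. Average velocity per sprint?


Formula: Avg velocity = Total points / Number of sprints
Points: [15, 20, 24, 38, 19, 24, 57, 32]
Sum = 15 + 20 + 24 + 38 + 19 + 24 + 57 + 32 = 229
Avg velocity = 229 / 8 = 28.63 points/sprint

28.63 points/sprint


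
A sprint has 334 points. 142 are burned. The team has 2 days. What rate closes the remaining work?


Formula: Required rate = Remaining points / Days left
Remaining = 334 - 142 = 192 points
Required rate = 192 / 2 = 96.0 points/day

96.0 points/day


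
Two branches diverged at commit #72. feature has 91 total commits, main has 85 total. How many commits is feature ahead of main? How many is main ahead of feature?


Common ancestor: commit #72
feature commits after divergence: 91 - 72 = 19
main commits after divergence: 85 - 72 = 13
feature is 19 commits ahead of main
main is 13 commits ahead of feature

feature ahead: 19, main ahead: 13


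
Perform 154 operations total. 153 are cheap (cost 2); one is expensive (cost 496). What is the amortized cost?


Formula: Amortized cost = Total cost / Operations
Total cost = (153 * 2) + (1 * 496)
Total cost = 306 + 496 = 802
Amortized = 802 / 154 = 5.2078

5.2078
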